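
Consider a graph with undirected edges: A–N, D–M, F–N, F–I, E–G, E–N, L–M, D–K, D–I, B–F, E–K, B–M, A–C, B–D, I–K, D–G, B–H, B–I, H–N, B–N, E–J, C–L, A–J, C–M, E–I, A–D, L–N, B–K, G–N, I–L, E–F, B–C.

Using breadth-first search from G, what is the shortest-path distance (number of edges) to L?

Level 0: G
Level 1: D, E, N
Level 2: A, B, F, H, I, J, K, L, M
Level 3: C
L first appears at level 2.

2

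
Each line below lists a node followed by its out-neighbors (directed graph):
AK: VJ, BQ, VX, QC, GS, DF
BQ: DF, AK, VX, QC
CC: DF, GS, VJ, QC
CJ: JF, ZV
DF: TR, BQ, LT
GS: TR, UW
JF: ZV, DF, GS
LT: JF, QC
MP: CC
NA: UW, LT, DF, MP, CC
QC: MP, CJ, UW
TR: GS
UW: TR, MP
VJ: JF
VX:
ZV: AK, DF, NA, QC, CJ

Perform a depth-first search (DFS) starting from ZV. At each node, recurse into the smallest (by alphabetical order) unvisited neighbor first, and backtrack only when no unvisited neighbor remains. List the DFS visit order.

Visit ZV
ZV → AK
AK → BQ
BQ → DF
DF → LT
LT → JF
JF → GS
GS → TR
GS → UW
UW → MP
MP → CC
CC → QC
QC → CJ
CC → VJ
BQ → VX
ZV → NA

ZV, AK, BQ, DF, LT, JF, GS, TR, UW, MP, CC, QC, CJ, VJ, VX, NA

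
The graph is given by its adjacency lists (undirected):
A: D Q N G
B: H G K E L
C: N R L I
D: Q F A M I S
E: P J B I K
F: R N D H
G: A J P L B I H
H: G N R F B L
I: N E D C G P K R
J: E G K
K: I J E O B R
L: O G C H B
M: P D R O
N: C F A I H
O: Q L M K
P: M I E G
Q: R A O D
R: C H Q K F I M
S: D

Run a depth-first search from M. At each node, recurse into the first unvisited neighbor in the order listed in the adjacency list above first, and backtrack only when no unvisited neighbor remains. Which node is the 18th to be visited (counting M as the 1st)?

Visit M
M → P
P → I
I → N
N → C
C → R
R → H
H → G
G → A
A → D
D → Q
Q → O
O → L
L → B
B → K
K → J
J → E
D → F
D → S

Visit order: M, P, I, N, C, R, H, G, A, D, Q, O, L, B, K, J, E, F, S

F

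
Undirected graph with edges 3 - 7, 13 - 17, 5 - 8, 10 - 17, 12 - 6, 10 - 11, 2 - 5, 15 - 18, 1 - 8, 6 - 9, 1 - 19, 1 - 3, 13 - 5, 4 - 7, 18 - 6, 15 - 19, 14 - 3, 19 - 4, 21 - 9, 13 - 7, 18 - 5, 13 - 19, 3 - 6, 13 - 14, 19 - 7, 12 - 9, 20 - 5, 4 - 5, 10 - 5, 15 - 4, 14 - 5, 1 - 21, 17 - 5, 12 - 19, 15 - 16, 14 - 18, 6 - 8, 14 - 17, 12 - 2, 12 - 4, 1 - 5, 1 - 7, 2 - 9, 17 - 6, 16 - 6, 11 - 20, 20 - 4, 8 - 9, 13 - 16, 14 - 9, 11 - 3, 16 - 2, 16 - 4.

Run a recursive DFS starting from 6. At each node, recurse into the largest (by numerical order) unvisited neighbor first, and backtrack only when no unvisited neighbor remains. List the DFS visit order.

6, 18, 15, 19, 13, 17, 14, 9, 21, 1, 8, 5, 20, 11, 10, 3, 7, 4, 16, 2, 12

Visit 6
6 → 18
18 → 15
15 → 19
19 → 13
13 → 17
17 → 14
14 → 9
9 → 21
21 → 1
1 → 8
8 → 5
5 → 20
20 → 11
11 → 10
11 → 3
3 → 7
7 → 4
4 → 16
16 → 2
2 → 12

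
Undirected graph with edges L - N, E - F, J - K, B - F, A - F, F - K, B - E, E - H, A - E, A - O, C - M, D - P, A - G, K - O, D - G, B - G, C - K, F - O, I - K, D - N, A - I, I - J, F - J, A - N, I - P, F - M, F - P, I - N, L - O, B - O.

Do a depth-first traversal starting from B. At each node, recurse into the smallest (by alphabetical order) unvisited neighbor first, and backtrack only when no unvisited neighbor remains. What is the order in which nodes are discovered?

B E A F J I K C M O L N D G P H

Visit B
B → E
E → A
A → F
F → J
J → I
I → K
K → C
C → M
K → O
O → L
L → N
N → D
D → G
D → P
E → H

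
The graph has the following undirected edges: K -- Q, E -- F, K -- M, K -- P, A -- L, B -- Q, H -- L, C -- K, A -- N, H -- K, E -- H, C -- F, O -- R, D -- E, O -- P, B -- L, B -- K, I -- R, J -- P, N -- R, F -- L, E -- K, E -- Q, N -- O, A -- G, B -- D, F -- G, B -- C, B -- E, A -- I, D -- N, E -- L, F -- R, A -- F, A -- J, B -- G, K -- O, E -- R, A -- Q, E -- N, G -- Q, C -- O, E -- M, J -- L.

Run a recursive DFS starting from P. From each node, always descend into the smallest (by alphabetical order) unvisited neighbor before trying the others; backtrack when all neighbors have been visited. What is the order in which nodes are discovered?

Visit P
P → J
J → A
A → F
F → C
C → B
B → D
D → E
E → H
H → K
K → M
K → O
O → N
N → R
R → I
K → Q
Q → G
H → L

P J A F C B D E H K M O N R I Q G L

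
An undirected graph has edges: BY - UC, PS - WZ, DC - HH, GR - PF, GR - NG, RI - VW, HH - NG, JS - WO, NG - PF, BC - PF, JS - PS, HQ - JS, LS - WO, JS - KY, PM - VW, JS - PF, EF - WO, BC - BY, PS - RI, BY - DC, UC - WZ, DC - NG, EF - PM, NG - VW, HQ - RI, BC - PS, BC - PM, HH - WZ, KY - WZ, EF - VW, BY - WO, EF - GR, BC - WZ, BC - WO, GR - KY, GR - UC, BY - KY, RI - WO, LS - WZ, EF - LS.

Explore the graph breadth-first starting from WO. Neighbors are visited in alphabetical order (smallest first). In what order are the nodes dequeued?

Visit WO; enqueue BC, BY, EF, JS, LS, RI → queue [BC, BY, EF, JS, LS, RI]
Visit BC; enqueue PF, PM, PS, WZ → queue [BY, EF, JS, LS, RI, PF, PM, PS, WZ]
Visit BY; enqueue DC, KY, UC → queue [EF, JS, LS, RI, PF, PM, PS, WZ, DC, KY, UC]
Visit EF; enqueue GR, VW → queue [JS, LS, RI, PF, PM, PS, WZ, DC, KY, UC, GR, VW]
Visit JS; enqueue HQ → queue [LS, RI, PF, PM, PS, WZ, DC, KY, UC, GR, VW, HQ]
Visit LS → queue [RI, PF, PM, PS, WZ, DC, KY, UC, GR, VW, HQ]
Visit RI → queue [PF, PM, PS, WZ, DC, KY, UC, GR, VW, HQ]
Visit PF; enqueue NG → queue [PM, PS, WZ, DC, KY, UC, GR, VW, HQ, NG]
Visit PM → queue [PS, WZ, DC, KY, UC, GR, VW, HQ, NG]
Visit PS → queue [WZ, DC, KY, UC, GR, VW, HQ, NG]
Visit WZ; enqueue HH → queue [DC, KY, UC, GR, VW, HQ, NG, HH]
Visit DC → queue [KY, UC, GR, VW, HQ, NG, HH]
Visit KY → queue [UC, GR, VW, HQ, NG, HH]
Visit UC → queue [GR, VW, HQ, NG, HH]
Visit GR → queue [VW, HQ, NG, HH]
Visit VW → queue [HQ, NG, HH]
Visit HQ → queue [NG, HH]
Visit NG → queue [HH]
Visit HH → queue []

WO, BC, BY, EF, JS, LS, RI, PF, PM, PS, WZ, DC, KY, UC, GR, VW, HQ, NG, HH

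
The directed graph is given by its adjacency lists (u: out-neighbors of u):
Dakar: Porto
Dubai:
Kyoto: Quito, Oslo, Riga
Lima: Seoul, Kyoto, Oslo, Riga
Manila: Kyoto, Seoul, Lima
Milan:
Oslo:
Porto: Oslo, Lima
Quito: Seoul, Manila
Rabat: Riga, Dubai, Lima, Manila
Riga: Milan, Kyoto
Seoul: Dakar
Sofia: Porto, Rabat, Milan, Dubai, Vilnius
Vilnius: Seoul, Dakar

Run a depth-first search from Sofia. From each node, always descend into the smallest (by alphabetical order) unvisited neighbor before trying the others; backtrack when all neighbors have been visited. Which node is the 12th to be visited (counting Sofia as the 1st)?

Riga

Visit Sofia
Sofia → Dubai
Sofia → Milan
Sofia → Porto
Porto → Lima
Lima → Kyoto
Kyoto → Oslo
Kyoto → Quito
Quito → Manila
Manila → Seoul
Seoul → Dakar
Kyoto → Riga
Sofia → Rabat
Sofia → Vilnius

Visit order: Sofia, Dubai, Milan, Porto, Lima, Kyoto, Oslo, Quito, Manila, Seoul, Dakar, Riga, Rabat, Vilnius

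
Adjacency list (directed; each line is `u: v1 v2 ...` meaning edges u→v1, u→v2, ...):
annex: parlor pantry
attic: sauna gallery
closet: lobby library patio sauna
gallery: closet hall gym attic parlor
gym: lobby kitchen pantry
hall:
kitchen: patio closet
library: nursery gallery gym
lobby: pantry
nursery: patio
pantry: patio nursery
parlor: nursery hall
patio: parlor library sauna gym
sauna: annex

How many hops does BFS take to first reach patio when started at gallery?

2

Level 0: gallery
Level 1: attic, closet, gym, hall, parlor
Level 2: kitchen, library, lobby, nursery, pantry, patio, sauna
Level 3: annex
patio first appears at level 2.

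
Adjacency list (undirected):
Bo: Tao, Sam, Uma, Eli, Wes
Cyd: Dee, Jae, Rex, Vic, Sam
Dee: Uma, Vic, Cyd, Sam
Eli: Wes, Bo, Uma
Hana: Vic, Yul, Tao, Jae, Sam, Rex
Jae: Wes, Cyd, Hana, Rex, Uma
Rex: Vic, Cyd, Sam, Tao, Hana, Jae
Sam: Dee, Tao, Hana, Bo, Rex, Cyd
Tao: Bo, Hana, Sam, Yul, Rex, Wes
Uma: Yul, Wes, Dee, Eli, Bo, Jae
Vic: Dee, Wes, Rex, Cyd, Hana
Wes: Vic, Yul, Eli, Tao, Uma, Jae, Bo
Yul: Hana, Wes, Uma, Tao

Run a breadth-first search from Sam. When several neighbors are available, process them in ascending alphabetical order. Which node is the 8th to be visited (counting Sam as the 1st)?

Eli

Visit Sam; enqueue Bo, Cyd, Dee, Hana, Rex, Tao → queue [Bo, Cyd, Dee, Hana, Rex, Tao]
Visit Bo; enqueue Eli, Uma, Wes → queue [Cyd, Dee, Hana, Rex, Tao, Eli, Uma, Wes]
Visit Cyd; enqueue Jae, Vic → queue [Dee, Hana, Rex, Tao, Eli, Uma, Wes, Jae, Vic]
Visit Dee → queue [Hana, Rex, Tao, Eli, Uma, Wes, Jae, Vic]
Visit Hana; enqueue Yul → queue [Rex, Tao, Eli, Uma, Wes, Jae, Vic, Yul]
Visit Rex → queue [Tao, Eli, Uma, Wes, Jae, Vic, Yul]
Visit Tao → queue [Eli, Uma, Wes, Jae, Vic, Yul]
Visit Eli → queue [Uma, Wes, Jae, Vic, Yul]
Visit Uma → queue [Wes, Jae, Vic, Yul]
Visit Wes → queue [Jae, Vic, Yul]
Visit Jae → queue [Vic, Yul]
Visit Vic → queue [Yul]
Visit Yul → queue []

Visit order: Sam, Bo, Cyd, Dee, Hana, Rex, Tao, Eli, Uma, Wes, Jae, Vic, Yul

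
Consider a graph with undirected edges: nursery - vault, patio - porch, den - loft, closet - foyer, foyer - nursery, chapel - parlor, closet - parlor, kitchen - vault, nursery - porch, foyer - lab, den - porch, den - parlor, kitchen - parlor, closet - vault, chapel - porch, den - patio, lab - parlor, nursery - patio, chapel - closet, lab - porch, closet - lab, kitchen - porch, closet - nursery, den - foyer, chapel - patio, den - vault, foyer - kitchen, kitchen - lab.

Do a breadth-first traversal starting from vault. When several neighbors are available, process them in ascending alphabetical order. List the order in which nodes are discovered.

Visit vault; enqueue closet, den, kitchen, nursery → queue [closet, den, kitchen, nursery]
Visit closet; enqueue chapel, foyer, lab, parlor → queue [den, kitchen, nursery, chapel, foyer, lab, parlor]
Visit den; enqueue loft, patio, porch → queue [kitchen, nursery, chapel, foyer, lab, parlor, loft, patio, porch]
Visit kitchen → queue [nursery, chapel, foyer, lab, parlor, loft, patio, porch]
Visit nursery → queue [chapel, foyer, lab, parlor, loft, patio, porch]
Visit chapel → queue [foyer, lab, parlor, loft, patio, porch]
Visit foyer → queue [lab, parlor, loft, patio, porch]
Visit lab → queue [parlor, loft, patio, porch]
Visit parlor → queue [loft, patio, porch]
Visit loft → queue [patio, porch]
Visit patio → queue [porch]
Visit porch → queue []

vault -> closet -> den -> kitchen -> nursery -> chapel -> foyer -> lab -> parlor -> loft -> patio -> porch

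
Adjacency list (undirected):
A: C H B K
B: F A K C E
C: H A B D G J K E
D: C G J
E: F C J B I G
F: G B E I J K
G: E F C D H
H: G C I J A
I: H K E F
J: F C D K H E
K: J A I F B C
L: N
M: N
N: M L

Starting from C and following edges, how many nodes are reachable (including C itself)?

11

BFS from C visits: C, H, A, B, D, G, J, K, E, I, F
Reachable nodes: 11 of 14 total.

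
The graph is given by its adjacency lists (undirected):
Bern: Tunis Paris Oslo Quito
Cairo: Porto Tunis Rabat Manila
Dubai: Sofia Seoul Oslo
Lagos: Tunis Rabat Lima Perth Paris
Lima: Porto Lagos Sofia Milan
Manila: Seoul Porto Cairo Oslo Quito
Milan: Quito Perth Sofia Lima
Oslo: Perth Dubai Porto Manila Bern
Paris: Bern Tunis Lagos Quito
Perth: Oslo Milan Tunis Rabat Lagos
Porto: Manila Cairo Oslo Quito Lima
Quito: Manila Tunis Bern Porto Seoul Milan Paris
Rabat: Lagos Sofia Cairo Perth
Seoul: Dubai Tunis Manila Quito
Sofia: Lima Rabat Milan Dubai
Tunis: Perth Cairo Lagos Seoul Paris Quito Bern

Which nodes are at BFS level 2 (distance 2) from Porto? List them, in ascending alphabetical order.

Bern, Dubai, Lagos, Milan, Paris, Perth, Rabat, Seoul, Sofia, Tunis

Level 0: Porto
Level 1: Cairo, Lima, Manila, Oslo, Quito
Level 2: Bern, Dubai, Lagos, Milan, Paris, Perth, Rabat, Seoul, Sofia, Tunis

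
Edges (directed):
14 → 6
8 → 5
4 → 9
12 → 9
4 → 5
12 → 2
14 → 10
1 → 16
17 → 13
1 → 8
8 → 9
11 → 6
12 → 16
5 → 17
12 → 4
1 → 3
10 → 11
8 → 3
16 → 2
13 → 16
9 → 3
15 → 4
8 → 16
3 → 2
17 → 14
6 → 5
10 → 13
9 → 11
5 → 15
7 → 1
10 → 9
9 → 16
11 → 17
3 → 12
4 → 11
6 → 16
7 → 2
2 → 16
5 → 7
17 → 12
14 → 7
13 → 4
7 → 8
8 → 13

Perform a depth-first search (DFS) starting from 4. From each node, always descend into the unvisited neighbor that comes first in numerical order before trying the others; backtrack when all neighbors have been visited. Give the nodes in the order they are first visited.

Visit 4
4 → 5
5 → 7
7 → 1
1 → 3
3 → 2
2 → 16
3 → 12
12 → 9
9 → 11
11 → 6
11 → 17
17 → 13
17 → 14
14 → 10
1 → 8
5 → 15

4, 5, 7, 1, 3, 2, 16, 12, 9, 11, 6, 17, 13, 14, 10, 8, 15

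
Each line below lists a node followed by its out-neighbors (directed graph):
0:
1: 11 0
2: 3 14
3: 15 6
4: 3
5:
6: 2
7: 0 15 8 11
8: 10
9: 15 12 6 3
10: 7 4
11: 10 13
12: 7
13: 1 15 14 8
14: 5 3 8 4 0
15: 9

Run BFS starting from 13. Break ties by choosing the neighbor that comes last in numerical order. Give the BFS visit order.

13, 15, 14, 8, 1, 9, 5, 4, 3, 0, 10, 11, 12, 6, 7, 2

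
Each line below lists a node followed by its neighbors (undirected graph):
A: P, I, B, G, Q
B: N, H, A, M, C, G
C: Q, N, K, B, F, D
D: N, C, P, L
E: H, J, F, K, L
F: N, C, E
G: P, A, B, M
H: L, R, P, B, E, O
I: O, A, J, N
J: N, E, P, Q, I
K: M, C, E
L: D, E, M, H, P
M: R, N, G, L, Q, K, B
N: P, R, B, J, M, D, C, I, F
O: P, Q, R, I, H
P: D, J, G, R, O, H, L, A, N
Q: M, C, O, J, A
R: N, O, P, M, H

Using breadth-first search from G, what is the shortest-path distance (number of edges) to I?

2

Level 0: G
Level 1: A, B, M, P
Level 2: C, D, H, I, J, K, L, N, O, Q, R
Level 3: E, F
I first appears at level 2.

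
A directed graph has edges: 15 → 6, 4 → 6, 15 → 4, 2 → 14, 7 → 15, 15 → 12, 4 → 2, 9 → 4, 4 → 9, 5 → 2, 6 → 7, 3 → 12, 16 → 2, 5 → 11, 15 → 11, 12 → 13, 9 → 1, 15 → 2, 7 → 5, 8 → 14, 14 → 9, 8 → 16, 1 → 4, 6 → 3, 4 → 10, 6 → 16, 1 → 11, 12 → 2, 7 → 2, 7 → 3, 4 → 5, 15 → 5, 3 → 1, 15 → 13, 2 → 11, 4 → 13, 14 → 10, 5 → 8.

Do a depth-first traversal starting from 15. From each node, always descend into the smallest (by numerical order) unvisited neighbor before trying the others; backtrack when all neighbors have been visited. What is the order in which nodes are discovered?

Visit 15
15 → 2
2 → 11
2 → 14
14 → 9
9 → 1
1 → 4
4 → 5
5 → 8
8 → 16
4 → 6
6 → 3
3 → 12
12 → 13
6 → 7
4 → 10

15 → 2 → 11 → 14 → 9 → 1 → 4 → 5 → 8 → 16 → 6 → 3 → 12 → 13 → 7 → 10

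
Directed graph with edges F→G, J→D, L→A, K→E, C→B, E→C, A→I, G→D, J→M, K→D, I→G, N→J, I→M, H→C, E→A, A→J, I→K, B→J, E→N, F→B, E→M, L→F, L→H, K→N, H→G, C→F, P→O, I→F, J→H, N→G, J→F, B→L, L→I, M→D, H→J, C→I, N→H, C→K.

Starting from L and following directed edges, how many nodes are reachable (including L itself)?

BFS from L visits: L, I, H, F, A, M, K, G, J, C, B, D, N, E
Reachable nodes: 14 of 16 total.

14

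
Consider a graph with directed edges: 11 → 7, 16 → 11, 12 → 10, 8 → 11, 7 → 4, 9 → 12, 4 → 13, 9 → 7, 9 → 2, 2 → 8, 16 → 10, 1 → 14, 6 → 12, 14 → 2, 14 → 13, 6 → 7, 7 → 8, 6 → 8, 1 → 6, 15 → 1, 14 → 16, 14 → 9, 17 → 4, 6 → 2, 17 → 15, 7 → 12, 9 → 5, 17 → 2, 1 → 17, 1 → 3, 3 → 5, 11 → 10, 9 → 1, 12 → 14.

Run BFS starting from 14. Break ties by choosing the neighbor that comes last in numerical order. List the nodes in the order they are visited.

Visit 14; enqueue 16, 13, 9, 2 → queue [16, 13, 9, 2]
Visit 16; enqueue 11, 10 → queue [13, 9, 2, 11, 10]
Visit 13 → queue [9, 2, 11, 10]
Visit 9; enqueue 12, 7, 5, 1 → queue [2, 11, 10, 12, 7, 5, 1]
Visit 2; enqueue 8 → queue [11, 10, 12, 7, 5, 1, 8]
Visit 11 → queue [10, 12, 7, 5, 1, 8]
Visit 10 → queue [12, 7, 5, 1, 8]
Visit 12 → queue [7, 5, 1, 8]
Visit 7; enqueue 4 → queue [5, 1, 8, 4]
Visit 5 → queue [1, 8, 4]
Visit 1; enqueue 17, 6, 3 → queue [8, 4, 17, 6, 3]
Visit 8 → queue [4, 17, 6, 3]
Visit 4 → queue [17, 6, 3]
Visit 17; enqueue 15 → queue [6, 3, 15]
Visit 6 → queue [3, 15]
Visit 3 → queue [15]
Visit 15 → queue []

14 -> 16 -> 13 -> 9 -> 2 -> 11 -> 10 -> 12 -> 7 -> 5 -> 1 -> 8 -> 4 -> 17 -> 6 -> 3 -> 15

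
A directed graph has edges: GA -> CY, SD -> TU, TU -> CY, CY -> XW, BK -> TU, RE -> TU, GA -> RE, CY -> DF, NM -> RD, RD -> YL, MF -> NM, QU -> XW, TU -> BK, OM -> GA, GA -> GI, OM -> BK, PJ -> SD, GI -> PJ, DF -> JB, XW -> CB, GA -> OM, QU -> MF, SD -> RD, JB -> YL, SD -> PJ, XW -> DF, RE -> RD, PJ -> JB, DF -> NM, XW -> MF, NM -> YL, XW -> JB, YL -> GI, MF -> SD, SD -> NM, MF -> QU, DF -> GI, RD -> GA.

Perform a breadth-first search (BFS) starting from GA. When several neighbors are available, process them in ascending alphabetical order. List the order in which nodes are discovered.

Visit GA; enqueue CY, GI, OM, RE → queue [CY, GI, OM, RE]
Visit CY; enqueue DF, XW → queue [GI, OM, RE, DF, XW]
Visit GI; enqueue PJ → queue [OM, RE, DF, XW, PJ]
Visit OM; enqueue BK → queue [RE, DF, XW, PJ, BK]
Visit RE; enqueue RD, TU → queue [DF, XW, PJ, BK, RD, TU]
Visit DF; enqueue JB, NM → queue [XW, PJ, BK, RD, TU, JB, NM]
Visit XW; enqueue CB, MF → queue [PJ, BK, RD, TU, JB, NM, CB, MF]
Visit PJ; enqueue SD → queue [BK, RD, TU, JB, NM, CB, MF, SD]
Visit BK → queue [RD, TU, JB, NM, CB, MF, SD]
Visit RD; enqueue YL → queue [TU, JB, NM, CB, MF, SD, YL]
Visit TU → queue [JB, NM, CB, MF, SD, YL]
Visit JB → queue [NM, CB, MF, SD, YL]
Visit NM → queue [CB, MF, SD, YL]
Visit CB → queue [MF, SD, YL]
Visit MF; enqueue QU → queue [SD, YL, QU]
Visit SD → queue [YL, QU]
Visit YL → queue [QU]
Visit QU → queue []

GA, CY, GI, OM, RE, DF, XW, PJ, BK, RD, TU, JB, NM, CB, MF, SD, YL, QU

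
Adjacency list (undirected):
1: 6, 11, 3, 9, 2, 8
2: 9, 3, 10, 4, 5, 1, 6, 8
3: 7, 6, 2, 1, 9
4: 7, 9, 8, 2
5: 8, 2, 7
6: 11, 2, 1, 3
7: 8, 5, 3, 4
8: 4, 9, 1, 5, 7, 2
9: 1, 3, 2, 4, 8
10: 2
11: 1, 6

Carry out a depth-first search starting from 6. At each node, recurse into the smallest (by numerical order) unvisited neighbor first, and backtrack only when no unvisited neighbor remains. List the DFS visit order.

6, 1, 2, 3, 7, 4, 8, 5, 9, 10, 11

Visit 6
6 → 1
1 → 2
2 → 3
3 → 7
7 → 4
4 → 8
8 → 5
8 → 9
2 → 10
1 → 11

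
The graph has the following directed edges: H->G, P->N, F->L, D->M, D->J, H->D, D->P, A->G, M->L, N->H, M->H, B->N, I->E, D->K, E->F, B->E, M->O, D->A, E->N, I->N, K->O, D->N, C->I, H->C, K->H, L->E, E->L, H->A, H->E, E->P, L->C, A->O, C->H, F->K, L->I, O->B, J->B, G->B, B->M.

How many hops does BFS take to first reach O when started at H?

Level 0: H
Level 1: A, C, D, E, G
Level 2: B, F, I, J, K, L, M, N, O, P
O first appears at level 2.

2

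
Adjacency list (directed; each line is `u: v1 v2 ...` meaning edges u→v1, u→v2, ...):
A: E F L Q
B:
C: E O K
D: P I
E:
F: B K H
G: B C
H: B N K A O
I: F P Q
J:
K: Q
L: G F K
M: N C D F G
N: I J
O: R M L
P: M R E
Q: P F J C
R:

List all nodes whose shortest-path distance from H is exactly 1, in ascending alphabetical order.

Level 0: H
Level 1: A, B, K, N, O
Level 2: E, F, I, J, L, M, Q, R
Level 3: C, D, G, P

A, B, K, N, O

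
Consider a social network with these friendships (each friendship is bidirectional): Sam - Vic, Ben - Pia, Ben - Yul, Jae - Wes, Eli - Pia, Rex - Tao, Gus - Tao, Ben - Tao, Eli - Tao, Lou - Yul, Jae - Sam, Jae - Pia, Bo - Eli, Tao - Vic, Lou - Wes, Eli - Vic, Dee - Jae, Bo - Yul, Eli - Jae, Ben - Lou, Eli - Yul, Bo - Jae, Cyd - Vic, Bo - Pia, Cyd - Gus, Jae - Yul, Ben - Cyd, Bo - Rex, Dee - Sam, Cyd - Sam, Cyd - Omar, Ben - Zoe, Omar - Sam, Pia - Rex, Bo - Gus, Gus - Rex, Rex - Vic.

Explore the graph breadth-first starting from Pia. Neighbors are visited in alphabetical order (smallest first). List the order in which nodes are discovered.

Pia, Ben, Bo, Eli, Jae, Rex, Cyd, Lou, Tao, Yul, Zoe, Gus, Vic, Dee, Sam, Wes, Omar

Visit Pia; enqueue Ben, Bo, Eli, Jae, Rex → queue [Ben, Bo, Eli, Jae, Rex]
Visit Ben; enqueue Cyd, Lou, Tao, Yul, Zoe → queue [Bo, Eli, Jae, Rex, Cyd, Lou, Tao, Yul, Zoe]
Visit Bo; enqueue Gus → queue [Eli, Jae, Rex, Cyd, Lou, Tao, Yul, Zoe, Gus]
Visit Eli; enqueue Vic → queue [Jae, Rex, Cyd, Lou, Tao, Yul, Zoe, Gus, Vic]
Visit Jae; enqueue Dee, Sam, Wes → queue [Rex, Cyd, Lou, Tao, Yul, Zoe, Gus, Vic, Dee, Sam, Wes]
Visit Rex → queue [Cyd, Lou, Tao, Yul, Zoe, Gus, Vic, Dee, Sam, Wes]
Visit Cyd; enqueue Omar → queue [Lou, Tao, Yul, Zoe, Gus, Vic, Dee, Sam, Wes, Omar]
Visit Lou → queue [Tao, Yul, Zoe, Gus, Vic, Dee, Sam, Wes, Omar]
Visit Tao → queue [Yul, Zoe, Gus, Vic, Dee, Sam, Wes, Omar]
Visit Yul → queue [Zoe, Gus, Vic, Dee, Sam, Wes, Omar]
Visit Zoe → queue [Gus, Vic, Dee, Sam, Wes, Omar]
Visit Gus → queue [Vic, Dee, Sam, Wes, Omar]
Visit Vic → queue [Dee, Sam, Wes, Omar]
Visit Dee → queue [Sam, Wes, Omar]
Visit Sam → queue [Wes, Omar]
Visit Wes → queue [Omar]
Visit Omar → queue []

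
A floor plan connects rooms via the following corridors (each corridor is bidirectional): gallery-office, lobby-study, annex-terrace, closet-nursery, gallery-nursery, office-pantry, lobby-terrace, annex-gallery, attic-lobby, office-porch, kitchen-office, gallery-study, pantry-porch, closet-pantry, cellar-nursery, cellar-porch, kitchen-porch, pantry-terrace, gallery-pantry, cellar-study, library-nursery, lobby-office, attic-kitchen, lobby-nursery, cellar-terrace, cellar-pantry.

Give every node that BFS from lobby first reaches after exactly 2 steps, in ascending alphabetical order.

annex, cellar, closet, gallery, kitchen, library, pantry, porch

Level 0: lobby
Level 1: attic, nursery, office, study, terrace
Level 2: annex, cellar, closet, gallery, kitchen, library, pantry, porch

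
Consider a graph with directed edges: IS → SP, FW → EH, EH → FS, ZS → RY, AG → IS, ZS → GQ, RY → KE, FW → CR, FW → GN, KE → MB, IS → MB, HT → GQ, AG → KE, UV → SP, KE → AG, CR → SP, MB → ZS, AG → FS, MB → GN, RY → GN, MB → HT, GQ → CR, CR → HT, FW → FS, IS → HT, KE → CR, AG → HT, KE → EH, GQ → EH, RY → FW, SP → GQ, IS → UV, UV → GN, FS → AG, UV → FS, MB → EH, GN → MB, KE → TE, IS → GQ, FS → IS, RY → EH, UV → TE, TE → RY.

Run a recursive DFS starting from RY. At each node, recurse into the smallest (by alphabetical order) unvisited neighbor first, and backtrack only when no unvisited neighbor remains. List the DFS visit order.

Visit RY
RY → EH
EH → FS
FS → AG
AG → HT
HT → GQ
GQ → CR
CR → SP
AG → IS
IS → MB
MB → GN
MB → ZS
IS → UV
UV → TE
AG → KE
RY → FW

RY -> EH -> FS -> AG -> HT -> GQ -> CR -> SP -> IS -> MB -> GN -> ZS -> UV -> TE -> KE -> FW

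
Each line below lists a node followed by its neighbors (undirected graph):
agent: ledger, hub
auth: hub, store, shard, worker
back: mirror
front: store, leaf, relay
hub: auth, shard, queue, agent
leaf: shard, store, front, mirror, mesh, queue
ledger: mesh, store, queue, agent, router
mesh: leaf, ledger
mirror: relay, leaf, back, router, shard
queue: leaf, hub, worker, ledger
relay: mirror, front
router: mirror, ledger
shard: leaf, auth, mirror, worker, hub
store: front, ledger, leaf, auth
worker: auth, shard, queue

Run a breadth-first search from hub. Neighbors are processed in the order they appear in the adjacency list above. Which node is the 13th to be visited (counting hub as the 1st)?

Visit hub; enqueue auth, shard, queue, agent → queue [auth, shard, queue, agent]
Visit auth; enqueue store, worker → queue [shard, queue, agent, store, worker]
Visit shard; enqueue leaf, mirror → queue [queue, agent, store, worker, leaf, mirror]
Visit queue; enqueue ledger → queue [agent, store, worker, leaf, mirror, ledger]
Visit agent → queue [store, worker, leaf, mirror, ledger]
Visit store; enqueue front → queue [worker, leaf, mirror, ledger, front]
Visit worker → queue [leaf, mirror, ledger, front]
Visit leaf; enqueue mesh → queue [mirror, ledger, front, mesh]
Visit mirror; enqueue relay, back, router → queue [ledger, front, mesh, relay, back, router]
Visit ledger → queue [front, mesh, relay, back, router]
Visit front → queue [mesh, relay, back, router]
Visit mesh → queue [relay, back, router]
Visit relay → queue [back, router]
Visit back → queue [router]
Visit router → queue []

Visit order: hub, auth, shard, queue, agent, store, worker, leaf, mirror, ledger, front, mesh, relay, back, router

relay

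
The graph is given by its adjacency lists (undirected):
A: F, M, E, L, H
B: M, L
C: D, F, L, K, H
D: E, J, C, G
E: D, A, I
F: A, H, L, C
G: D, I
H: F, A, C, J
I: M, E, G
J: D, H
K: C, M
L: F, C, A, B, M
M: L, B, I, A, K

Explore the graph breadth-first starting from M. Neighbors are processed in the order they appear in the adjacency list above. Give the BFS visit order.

M, L, B, I, A, K, F, C, E, G, H, D, J

Visit M; enqueue L, B, I, A, K → queue [L, B, I, A, K]
Visit L; enqueue F, C → queue [B, I, A, K, F, C]
Visit B → queue [I, A, K, F, C]
Visit I; enqueue E, G → queue [A, K, F, C, E, G]
Visit A; enqueue H → queue [K, F, C, E, G, H]
Visit K → queue [F, C, E, G, H]
Visit F → queue [C, E, G, H]
Visit C; enqueue D → queue [E, G, H, D]
Visit E → queue [G, H, D]
Visit G → queue [H, D]
Visit H; enqueue J → queue [D, J]
Visit D → queue [J]
Visit J → queue []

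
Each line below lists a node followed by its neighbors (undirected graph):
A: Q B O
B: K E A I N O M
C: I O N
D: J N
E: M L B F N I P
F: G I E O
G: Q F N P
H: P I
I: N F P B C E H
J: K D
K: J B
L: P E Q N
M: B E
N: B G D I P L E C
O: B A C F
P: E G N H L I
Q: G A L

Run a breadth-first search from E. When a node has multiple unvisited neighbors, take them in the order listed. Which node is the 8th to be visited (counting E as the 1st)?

Visit E; enqueue M, L, B, F, N, I, P → queue [M, L, B, F, N, I, P]
Visit M → queue [L, B, F, N, I, P]
Visit L; enqueue Q → queue [B, F, N, I, P, Q]
Visit B; enqueue K, A, O → queue [F, N, I, P, Q, K, A, O]
Visit F; enqueue G → queue [N, I, P, Q, K, A, O, G]
Visit N; enqueue D, C → queue [I, P, Q, K, A, O, G, D, C]
Visit I; enqueue H → queue [P, Q, K, A, O, G, D, C, H]
Visit P → queue [Q, K, A, O, G, D, C, H]
Visit Q → queue [K, A, O, G, D, C, H]
Visit K; enqueue J → queue [A, O, G, D, C, H, J]
Visit A → queue [O, G, D, C, H, J]
Visit O → queue [G, D, C, H, J]
Visit G → queue [D, C, H, J]
Visit D → queue [C, H, J]
Visit C → queue [H, J]
Visit H → queue [J]
Visit J → queue []

Visit order: E, M, L, B, F, N, I, P, Q, K, A, O, G, D, C, H, J

P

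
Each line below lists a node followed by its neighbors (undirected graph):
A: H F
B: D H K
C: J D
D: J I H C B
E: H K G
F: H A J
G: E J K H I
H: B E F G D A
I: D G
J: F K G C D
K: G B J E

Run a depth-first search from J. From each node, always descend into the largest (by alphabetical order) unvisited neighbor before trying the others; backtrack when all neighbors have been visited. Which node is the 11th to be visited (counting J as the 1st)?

C

Visit J
J → K
K → G
G → I
I → D
D → H
H → F
F → A
H → E
H → B
D → C

Visit order: J, K, G, I, D, H, F, A, E, B, C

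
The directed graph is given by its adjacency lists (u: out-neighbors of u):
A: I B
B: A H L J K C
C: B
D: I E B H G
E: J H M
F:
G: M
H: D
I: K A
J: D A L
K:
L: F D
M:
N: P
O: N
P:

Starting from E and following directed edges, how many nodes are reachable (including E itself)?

13

BFS from E visits: E, J, H, M, D, A, L, I, B, G, F, K, C
Reachable nodes: 13 of 16 total.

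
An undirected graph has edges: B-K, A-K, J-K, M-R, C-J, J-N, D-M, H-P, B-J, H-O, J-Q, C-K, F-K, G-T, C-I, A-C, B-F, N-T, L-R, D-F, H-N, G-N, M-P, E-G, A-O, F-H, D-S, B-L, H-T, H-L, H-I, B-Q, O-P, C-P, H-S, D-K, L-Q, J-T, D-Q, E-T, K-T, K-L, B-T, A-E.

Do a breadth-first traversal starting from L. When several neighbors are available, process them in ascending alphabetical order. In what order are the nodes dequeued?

L, B, H, K, Q, R, F, J, T, I, N, O, P, S, A, C, D, M, E, G

Visit L; enqueue B, H, K, Q, R → queue [B, H, K, Q, R]
Visit B; enqueue F, J, T → queue [H, K, Q, R, F, J, T]
Visit H; enqueue I, N, O, P, S → queue [K, Q, R, F, J, T, I, N, O, P, S]
Visit K; enqueue A, C, D → queue [Q, R, F, J, T, I, N, O, P, S, A, C, D]
Visit Q → queue [R, F, J, T, I, N, O, P, S, A, C, D]
Visit R; enqueue M → queue [F, J, T, I, N, O, P, S, A, C, D, M]
Visit F → queue [J, T, I, N, O, P, S, A, C, D, M]
Visit J → queue [T, I, N, O, P, S, A, C, D, M]
Visit T; enqueue E, G → queue [I, N, O, P, S, A, C, D, M, E, G]
Visit I → queue [N, O, P, S, A, C, D, M, E, G]
Visit N → queue [O, P, S, A, C, D, M, E, G]
Visit O → queue [P, S, A, C, D, M, E, G]
Visit P → queue [S, A, C, D, M, E, G]
Visit S → queue [A, C, D, M, E, G]
Visit A → queue [C, D, M, E, G]
Visit C → queue [D, M, E, G]
Visit D → queue [M, E, G]
Visit M → queue [E, G]
Visit E → queue [G]
Visit G → queue []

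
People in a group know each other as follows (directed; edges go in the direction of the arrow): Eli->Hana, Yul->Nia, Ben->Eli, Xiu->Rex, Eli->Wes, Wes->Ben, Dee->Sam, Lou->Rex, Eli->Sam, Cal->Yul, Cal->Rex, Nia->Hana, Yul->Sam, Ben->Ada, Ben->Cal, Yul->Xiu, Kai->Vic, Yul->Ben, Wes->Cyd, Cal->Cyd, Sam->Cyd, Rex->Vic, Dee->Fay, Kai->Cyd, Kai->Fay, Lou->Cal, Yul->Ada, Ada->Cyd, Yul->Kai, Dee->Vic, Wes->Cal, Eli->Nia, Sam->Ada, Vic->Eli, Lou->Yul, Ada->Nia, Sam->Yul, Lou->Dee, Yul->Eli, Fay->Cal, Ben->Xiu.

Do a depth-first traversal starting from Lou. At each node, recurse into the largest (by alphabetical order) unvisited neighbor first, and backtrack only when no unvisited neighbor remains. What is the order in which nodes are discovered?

Visit Lou
Lou → Yul
Yul → Xiu
Xiu → Rex
Rex → Vic
Vic → Eli
Eli → Wes
Wes → Cyd
Wes → Cal
Wes → Ben
Ben → Ada
Ada → Nia
Nia → Hana
Eli → Sam
Yul → Kai
Kai → Fay
Lou → Dee

Lou Yul Xiu Rex Vic Eli Wes Cyd Cal Ben Ada Nia Hana Sam Kai Fay Dee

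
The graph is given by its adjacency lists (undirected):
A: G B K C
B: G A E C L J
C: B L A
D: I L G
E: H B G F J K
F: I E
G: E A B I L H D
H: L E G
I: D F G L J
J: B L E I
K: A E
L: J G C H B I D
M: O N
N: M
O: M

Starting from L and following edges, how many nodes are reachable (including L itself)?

12

BFS from L visits: L, B, C, D, G, H, I, J, A, E, F, K
Reachable nodes: 12 of 15 total.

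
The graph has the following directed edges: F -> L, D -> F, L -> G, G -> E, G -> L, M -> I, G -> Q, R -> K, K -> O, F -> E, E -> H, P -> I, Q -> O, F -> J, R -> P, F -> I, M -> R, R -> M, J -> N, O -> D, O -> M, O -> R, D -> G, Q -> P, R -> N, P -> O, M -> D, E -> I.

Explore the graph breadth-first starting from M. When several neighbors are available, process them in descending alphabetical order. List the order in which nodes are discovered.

M R I D P N K G F O Q L E J H

Visit M; enqueue R, I, D → queue [R, I, D]
Visit R; enqueue P, N, K → queue [I, D, P, N, K]
Visit I → queue [D, P, N, K]
Visit D; enqueue G, F → queue [P, N, K, G, F]
Visit P; enqueue O → queue [N, K, G, F, O]
Visit N → queue [K, G, F, O]
Visit K → queue [G, F, O]
Visit G; enqueue Q, L, E → queue [F, O, Q, L, E]
Visit F; enqueue J → queue [O, Q, L, E, J]
Visit O → queue [Q, L, E, J]
Visit Q → queue [L, E, J]
Visit L → queue [E, J]
Visit E; enqueue H → queue [J, H]
Visit J → queue [H]
Visit H → queue []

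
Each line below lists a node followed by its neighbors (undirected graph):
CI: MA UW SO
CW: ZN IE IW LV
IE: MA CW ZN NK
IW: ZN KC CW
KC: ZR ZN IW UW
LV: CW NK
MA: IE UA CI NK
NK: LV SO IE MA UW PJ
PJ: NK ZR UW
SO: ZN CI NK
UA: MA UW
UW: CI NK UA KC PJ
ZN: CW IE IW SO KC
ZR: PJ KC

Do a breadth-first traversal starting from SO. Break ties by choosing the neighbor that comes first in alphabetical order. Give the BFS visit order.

Visit SO; enqueue CI, NK, ZN → queue [CI, NK, ZN]
Visit CI; enqueue MA, UW → queue [NK, ZN, MA, UW]
Visit NK; enqueue IE, LV, PJ → queue [ZN, MA, UW, IE, LV, PJ]
Visit ZN; enqueue CW, IW, KC → queue [MA, UW, IE, LV, PJ, CW, IW, KC]
Visit MA; enqueue UA → queue [UW, IE, LV, PJ, CW, IW, KC, UA]
Visit UW → queue [IE, LV, PJ, CW, IW, KC, UA]
Visit IE → queue [LV, PJ, CW, IW, KC, UA]
Visit LV → queue [PJ, CW, IW, KC, UA]
Visit PJ; enqueue ZR → queue [CW, IW, KC, UA, ZR]
Visit CW → queue [IW, KC, UA, ZR]
Visit IW → queue [KC, UA, ZR]
Visit KC → queue [UA, ZR]
Visit UA → queue [ZR]
Visit ZR → queue []

SO CI NK ZN MA UW IE LV PJ CW IW KC UA ZR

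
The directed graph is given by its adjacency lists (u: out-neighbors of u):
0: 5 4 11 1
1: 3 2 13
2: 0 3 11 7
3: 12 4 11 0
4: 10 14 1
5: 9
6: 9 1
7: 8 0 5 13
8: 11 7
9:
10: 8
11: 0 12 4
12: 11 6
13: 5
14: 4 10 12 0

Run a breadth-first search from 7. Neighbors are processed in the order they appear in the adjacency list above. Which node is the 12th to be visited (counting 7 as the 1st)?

14

Visit 7; enqueue 8, 0, 5, 13 → queue [8, 0, 5, 13]
Visit 8; enqueue 11 → queue [0, 5, 13, 11]
Visit 0; enqueue 4, 1 → queue [5, 13, 11, 4, 1]
Visit 5; enqueue 9 → queue [13, 11, 4, 1, 9]
Visit 13 → queue [11, 4, 1, 9]
Visit 11; enqueue 12 → queue [4, 1, 9, 12]
Visit 4; enqueue 10, 14 → queue [1, 9, 12, 10, 14]
Visit 1; enqueue 3, 2 → queue [9, 12, 10, 14, 3, 2]
Visit 9 → queue [12, 10, 14, 3, 2]
Visit 12; enqueue 6 → queue [10, 14, 3, 2, 6]
Visit 10 → queue [14, 3, 2, 6]
Visit 14 → queue [3, 2, 6]
Visit 3 → queue [2, 6]
Visit 2 → queue [6]
Visit 6 → queue []

Visit order: 7, 8, 0, 5, 13, 11, 4, 1, 9, 12, 10, 14, 3, 2, 6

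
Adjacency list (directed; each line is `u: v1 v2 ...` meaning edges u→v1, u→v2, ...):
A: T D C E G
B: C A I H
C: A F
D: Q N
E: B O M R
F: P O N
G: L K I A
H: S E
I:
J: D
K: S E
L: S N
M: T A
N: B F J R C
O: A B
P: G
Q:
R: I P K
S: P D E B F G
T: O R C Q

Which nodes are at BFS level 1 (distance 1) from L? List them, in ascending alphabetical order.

Level 0: L
Level 1: N, S
Level 2: B, C, D, E, F, G, J, P, R
Level 3: A, H, I, K, M, O, Q
Level 4: T

N, S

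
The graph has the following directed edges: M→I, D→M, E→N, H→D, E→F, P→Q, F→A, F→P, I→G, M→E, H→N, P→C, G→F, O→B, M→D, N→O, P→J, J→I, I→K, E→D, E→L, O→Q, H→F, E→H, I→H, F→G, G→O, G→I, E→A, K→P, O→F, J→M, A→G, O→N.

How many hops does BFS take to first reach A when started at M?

2

Level 0: M
Level 1: D, E, I
Level 2: A, F, G, H, K, L, N
Level 3: O, P
Level 4: B, C, J, Q
A first appears at level 2.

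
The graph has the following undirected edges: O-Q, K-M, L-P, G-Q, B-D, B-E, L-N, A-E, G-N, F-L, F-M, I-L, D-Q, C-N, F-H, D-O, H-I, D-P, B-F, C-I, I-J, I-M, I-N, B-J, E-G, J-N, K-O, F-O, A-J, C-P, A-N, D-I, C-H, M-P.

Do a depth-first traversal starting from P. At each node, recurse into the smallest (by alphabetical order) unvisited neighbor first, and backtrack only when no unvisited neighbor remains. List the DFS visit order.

P → C → H → F → B → D → I → J → A → E → G → N → L → Q → O → K → M

Visit P
P → C
C → H
H → F
F → B
B → D
D → I
I → J
J → A
A → E
E → G
G → N
N → L
G → Q
Q → O
O → K
K → M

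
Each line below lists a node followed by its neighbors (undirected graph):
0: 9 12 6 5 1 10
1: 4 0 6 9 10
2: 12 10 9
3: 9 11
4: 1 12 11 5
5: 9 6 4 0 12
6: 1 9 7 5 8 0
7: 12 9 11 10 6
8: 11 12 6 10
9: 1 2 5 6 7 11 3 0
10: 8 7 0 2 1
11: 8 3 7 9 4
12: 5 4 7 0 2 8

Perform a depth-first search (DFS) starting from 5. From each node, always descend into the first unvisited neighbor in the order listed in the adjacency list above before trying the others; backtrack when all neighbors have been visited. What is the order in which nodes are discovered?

5, 9, 1, 4, 12, 7, 11, 8, 6, 0, 10, 2, 3

Visit 5
5 → 9
9 → 1
1 → 4
4 → 12
12 → 7
7 → 11
11 → 8
8 → 6
6 → 0
0 → 10
10 → 2
11 → 3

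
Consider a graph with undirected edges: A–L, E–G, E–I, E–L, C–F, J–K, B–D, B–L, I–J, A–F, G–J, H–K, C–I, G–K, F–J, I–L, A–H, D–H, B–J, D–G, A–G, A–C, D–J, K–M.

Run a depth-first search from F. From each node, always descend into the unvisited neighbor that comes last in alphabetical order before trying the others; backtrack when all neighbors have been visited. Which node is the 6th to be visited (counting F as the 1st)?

Visit F
F → J
J → K
K → M
K → H
H → D
D → G
G → E
E → L
L → I
I → C
C → A
L → B

Visit order: F, J, K, M, H, D, G, E, L, I, C, A, B

D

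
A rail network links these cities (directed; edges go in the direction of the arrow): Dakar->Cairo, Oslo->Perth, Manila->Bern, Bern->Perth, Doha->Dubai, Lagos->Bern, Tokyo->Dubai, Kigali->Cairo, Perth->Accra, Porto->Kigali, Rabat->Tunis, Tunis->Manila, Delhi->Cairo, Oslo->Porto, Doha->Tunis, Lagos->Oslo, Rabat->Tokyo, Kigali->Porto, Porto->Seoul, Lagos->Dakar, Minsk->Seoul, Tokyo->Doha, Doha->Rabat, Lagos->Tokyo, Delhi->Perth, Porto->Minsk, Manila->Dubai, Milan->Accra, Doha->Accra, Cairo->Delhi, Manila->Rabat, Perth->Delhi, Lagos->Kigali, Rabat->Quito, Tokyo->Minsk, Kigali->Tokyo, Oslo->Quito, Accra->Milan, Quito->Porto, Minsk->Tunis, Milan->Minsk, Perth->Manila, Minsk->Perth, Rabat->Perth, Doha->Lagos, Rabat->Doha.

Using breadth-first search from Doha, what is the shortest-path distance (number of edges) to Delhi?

3

Level 0: Doha
Level 1: Accra, Dubai, Lagos, Rabat, Tunis
Level 2: Bern, Dakar, Kigali, Manila, Milan, Oslo, Perth, Quito, Tokyo
Level 3: Cairo, Delhi, Minsk, Porto
Level 4: Seoul
Delhi first appears at level 3.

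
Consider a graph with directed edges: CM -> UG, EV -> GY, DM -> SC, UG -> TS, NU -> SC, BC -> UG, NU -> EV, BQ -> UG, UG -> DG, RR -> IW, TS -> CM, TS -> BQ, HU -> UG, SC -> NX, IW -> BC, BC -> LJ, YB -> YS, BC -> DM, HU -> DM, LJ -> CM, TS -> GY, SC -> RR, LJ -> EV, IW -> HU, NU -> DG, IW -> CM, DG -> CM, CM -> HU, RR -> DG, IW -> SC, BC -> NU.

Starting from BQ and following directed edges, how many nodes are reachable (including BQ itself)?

16

BFS from BQ visits: BQ, UG, DG, TS, CM, GY, HU, DM, SC, NX, RR, IW, BC, LJ, NU, EV
Reachable nodes: 16 of 18 total.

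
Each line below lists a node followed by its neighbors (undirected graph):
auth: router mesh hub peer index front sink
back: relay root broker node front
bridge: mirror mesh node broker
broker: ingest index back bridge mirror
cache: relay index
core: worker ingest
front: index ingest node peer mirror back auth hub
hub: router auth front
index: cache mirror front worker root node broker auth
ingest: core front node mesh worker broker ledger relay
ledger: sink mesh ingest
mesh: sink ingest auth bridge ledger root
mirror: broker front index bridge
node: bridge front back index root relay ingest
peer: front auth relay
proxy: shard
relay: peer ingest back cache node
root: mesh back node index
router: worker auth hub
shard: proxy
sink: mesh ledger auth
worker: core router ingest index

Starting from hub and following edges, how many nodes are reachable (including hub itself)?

20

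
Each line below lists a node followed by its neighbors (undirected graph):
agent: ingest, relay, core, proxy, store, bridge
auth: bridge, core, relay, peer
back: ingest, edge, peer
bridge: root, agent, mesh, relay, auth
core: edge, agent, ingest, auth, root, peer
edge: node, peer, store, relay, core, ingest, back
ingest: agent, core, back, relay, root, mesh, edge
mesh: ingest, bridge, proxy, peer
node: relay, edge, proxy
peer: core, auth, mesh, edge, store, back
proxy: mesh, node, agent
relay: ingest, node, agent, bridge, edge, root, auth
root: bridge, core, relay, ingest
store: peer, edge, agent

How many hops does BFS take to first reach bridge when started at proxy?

Level 0: proxy
Level 1: agent, mesh, node
Level 2: bridge, core, edge, ingest, peer, relay, store
Level 3: auth, back, root
bridge first appears at level 2.

2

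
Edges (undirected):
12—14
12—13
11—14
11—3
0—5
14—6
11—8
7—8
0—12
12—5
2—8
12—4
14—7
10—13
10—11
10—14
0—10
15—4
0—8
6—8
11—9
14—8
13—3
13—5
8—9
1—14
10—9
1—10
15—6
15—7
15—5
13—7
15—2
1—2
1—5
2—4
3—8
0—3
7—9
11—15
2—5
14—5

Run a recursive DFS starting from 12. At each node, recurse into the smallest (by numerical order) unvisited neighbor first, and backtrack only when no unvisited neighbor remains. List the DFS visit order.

12 -> 0 -> 3 -> 8 -> 2 -> 1 -> 5 -> 13 -> 7 -> 9 -> 10 -> 11 -> 14 -> 6 -> 15 -> 4

Visit 12
12 → 0
0 → 3
3 → 8
8 → 2
2 → 1
1 → 5
5 → 13
13 → 7
7 → 9
9 → 10
10 → 11
11 → 14
14 → 6
6 → 15
15 → 4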